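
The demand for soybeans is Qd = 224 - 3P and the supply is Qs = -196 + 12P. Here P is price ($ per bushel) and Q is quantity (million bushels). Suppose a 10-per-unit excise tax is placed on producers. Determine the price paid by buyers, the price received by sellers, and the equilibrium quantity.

P_b = 36, P_s = 26, Q = 116

The tax drives a wedge P_b - P_s = 10. Substituting P_s = P_b - 10 into supply: Qs = -316 + 12P_b.
Set Qd = Qs: 224 - 3P_b = -316 + 12P_b, so 540 = 15P_b and P_b = 36.
Then P_s = 36 - 10 = 26 and Q = 224 - 3(36) = 116.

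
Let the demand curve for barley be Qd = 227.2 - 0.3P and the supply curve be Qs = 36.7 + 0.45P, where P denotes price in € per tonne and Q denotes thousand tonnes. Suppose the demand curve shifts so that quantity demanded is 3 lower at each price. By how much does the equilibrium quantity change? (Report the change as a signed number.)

Equating demand and supply, 227.2 - 0.3P = 36.7 + 0.45P gives 0.75P = 190.5, so P* = 254.
Then Q* = 227.2 - 0.3(254) = 151.
After the shift, demand is Qd = 224.2 - 0.3P.
New equilibrium: 187.5 = 0.75P, so P = 250 and Q = 149.2.
ΔQ = 149.2 - 151 = -1.8.

ΔQ = -1.8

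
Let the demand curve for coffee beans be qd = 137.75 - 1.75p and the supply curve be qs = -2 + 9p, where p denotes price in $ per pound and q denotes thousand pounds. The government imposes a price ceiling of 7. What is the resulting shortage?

Shortage = 64.5

With p fixed at 7, quantity demanded is 125.5 and quantity supplied is 61.
Shortage = qd - qs = 125.5 - 61 = 64.5.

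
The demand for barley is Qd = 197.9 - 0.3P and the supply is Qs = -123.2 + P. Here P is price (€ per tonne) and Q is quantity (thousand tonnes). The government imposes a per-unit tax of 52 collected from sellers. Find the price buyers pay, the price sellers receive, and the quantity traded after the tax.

With a tax of 52 on sellers, they supply based on the net price P_s = P_b - 52, so Qs = -175.2 + P_b.
Equate demand and the shifted supply: 197.9 - 0.3P_b = -175.2 + P_b, giving 1.3P_b = 373.1, so P_b = 287.
Then P_s = 287 - 52 = 235 and Q = 197.9 - 0.3(287) = 111.8.

P_b = 287, P_s = 235, Q = 111.8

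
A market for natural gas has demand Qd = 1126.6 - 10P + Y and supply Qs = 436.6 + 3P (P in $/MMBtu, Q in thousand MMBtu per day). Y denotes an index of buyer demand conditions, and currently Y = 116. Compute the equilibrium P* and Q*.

With Y = 116, demand is Qd = 1242.6 - 10P.
Set Qd = Qs: 1242.6 - 10P = 436.6 + 3P, so 806 = 13P and P* = 62.
Then Q* = 1242.6 - 10(62) = 622.6.

P* = 62, Q* = 622.6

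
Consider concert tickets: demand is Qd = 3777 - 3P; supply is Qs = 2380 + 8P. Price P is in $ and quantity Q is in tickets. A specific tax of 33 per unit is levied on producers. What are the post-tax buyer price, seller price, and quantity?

With a tax of 33 on producers, they supply based on the net price P_s = P_b - 33, so Qs = 2116 + 8P_b.
Equate demand and the shifted supply: 3777 - 3P_b = 2116 + 8P_b, giving 11P_b = 1661, so P_b = 151.
So P_s = 118 and the quantity traded is Q = 3777 - 3(151) = 3324.

P_b = 151, P_s = 118, Q = 3324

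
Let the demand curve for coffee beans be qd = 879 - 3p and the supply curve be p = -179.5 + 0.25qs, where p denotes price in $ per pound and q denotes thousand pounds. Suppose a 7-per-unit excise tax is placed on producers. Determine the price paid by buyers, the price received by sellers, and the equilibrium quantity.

Inverting to quantity form: qs = 718 + 4p.
Producers keep p_s = p_b - 7 per unit, so supply in terms of the buyer price is qs = 690 + 4p_b.
Equate demand and the shifted supply: 879 - 3p_b = 690 + 4p_b, giving 7p_b = 189, so p_b = 27.
So p_s = 20 and the quantity traded is q = 879 - 3(27) = 798.

p_b = 27, p_s = 20, q = 798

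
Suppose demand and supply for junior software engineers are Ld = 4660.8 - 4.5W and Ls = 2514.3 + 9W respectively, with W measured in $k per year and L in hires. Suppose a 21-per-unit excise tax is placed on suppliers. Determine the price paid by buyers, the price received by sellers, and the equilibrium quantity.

W_b = 173, W_s = 152, L = 3882.3

Suppliers keep W_s = W_b - 21 per unit, so supply in terms of the buyer price is Ls = 2325.3 + 9W_b.
Equate demand and the shifted supply: 4660.8 - 4.5W_b = 2325.3 + 9W_b, giving 13.5W_b = 2335.5, so W_b = 173.
So W_s = 152 and the quantity traded is L = 4660.8 - 4.5(173) = 3882.3.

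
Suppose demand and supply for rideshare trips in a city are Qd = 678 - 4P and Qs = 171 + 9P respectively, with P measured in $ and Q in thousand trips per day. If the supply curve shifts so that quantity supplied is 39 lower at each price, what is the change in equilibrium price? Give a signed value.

ΔP = 3

The market clears where 678 - 4P = 171 + 9P. Rearranging, 13P = 507, hence P* = 39.
Plugging P* into demand: Q* = 678 - 4(39) = 522.
After the shift, supply is Qs = 132 + 9P.
Re-solving, 13P = 546 gives P = 42 and Q = 510.
ΔP = 42 - 39 = 3.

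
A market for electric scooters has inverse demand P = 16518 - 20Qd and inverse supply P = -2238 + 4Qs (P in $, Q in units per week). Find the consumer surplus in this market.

Consumer surplus = 6107422.5

In direct form, Qd = 825.9 - 0.05P and Qs = 559.5 + 0.25P.
At equilibrium Qd = Qs, so 825.9 - 0.05P = 559.5 + 0.25P; collecting terms, 266.4 = 0.3P and P* = 888.
From the demand curve, Q* = 825.9 - 0.05(888) = 781.5.
Demand choke price (Qd = 0): P = 825.9/0.05 = 16518. Consumer surplus = ½ × (16518 - 888) × 781.5 = 6107422.5.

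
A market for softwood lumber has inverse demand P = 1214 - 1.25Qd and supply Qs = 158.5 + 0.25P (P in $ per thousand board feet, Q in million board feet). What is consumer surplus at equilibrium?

Rewriting in direct form: Qd = 971.2 - 0.8P.
Set Qd = Qs: 971.2 - 0.8P = 158.5 + 0.25P, so 812.7 = 1.05P and P* = 774.
From the demand curve, Q* = 971.2 - 0.8(774) = 352.
Demand choke price (Qd = 0): P = 971.2/0.8 = 1214. Consumer surplus = ½ × (1214 - 774) × 352 = 77440.

Consumer surplus = 77440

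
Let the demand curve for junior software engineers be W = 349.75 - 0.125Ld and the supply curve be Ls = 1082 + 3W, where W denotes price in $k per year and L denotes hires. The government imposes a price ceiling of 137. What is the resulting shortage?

Shortage = 209

In direct form, Ld = 2798 - 8W.
Evaluating both curves at the ceiling price 137 gives Ld = 1702, Ls = 1493.
Shortage = Ld - Ls = 1702 - 1493 = 209.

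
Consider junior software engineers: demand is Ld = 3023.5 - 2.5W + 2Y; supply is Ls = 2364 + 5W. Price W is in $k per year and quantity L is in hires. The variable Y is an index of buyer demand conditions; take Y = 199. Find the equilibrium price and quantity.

W* = 141, L* = 3069

With Y = 199, demand is Ld = 3421.5 - 2.5W.
Equating demand and supply, 3421.5 - 2.5W = 2364 + 5W gives 7.5W = 1057.5, so W* = 141.
Plugging W* into demand: L* = 3421.5 - 2.5(141) = 3069.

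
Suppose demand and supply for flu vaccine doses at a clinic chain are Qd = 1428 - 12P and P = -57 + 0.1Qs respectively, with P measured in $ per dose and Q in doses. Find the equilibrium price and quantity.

P* = 39, Q* = 960

Rewriting in direct form: Qs = 570 + 10P.
At equilibrium Qd = Qs, so 1428 - 12P = 570 + 10P; collecting terms, 858 = 22P and P* = 39.
Substitute back: Q* = 1428 - 12(39) = 960.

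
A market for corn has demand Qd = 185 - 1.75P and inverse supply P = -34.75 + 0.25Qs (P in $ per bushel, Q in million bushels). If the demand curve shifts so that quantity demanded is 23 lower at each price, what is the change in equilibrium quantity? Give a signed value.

Inverting to quantity form: Qs = 139 + 4P.
The market clears where 185 - 1.75P = 139 + 4P. Rearranging, 5.75P = 46, hence P* = 8.
Then Q* = 185 - 1.75(8) = 171.
After the shift, demand is Qd = 162 - 1.75P.
Re-solving, 5.75P = 23 gives P = 4 and Q = 155.
ΔQ = 155 - 171 = -16.

ΔQ = -16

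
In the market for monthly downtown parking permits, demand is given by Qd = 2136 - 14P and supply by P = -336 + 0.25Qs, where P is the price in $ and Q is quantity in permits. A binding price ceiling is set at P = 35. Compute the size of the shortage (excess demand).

Solving each curve for Q: Qs = 1344 + 4P.
Evaluating both curves at the ceiling price 35 gives Qd = 1646, Qs = 1484.
Shortage = Qd - Qs = 1646 - 1484 = 162.

Shortage = 162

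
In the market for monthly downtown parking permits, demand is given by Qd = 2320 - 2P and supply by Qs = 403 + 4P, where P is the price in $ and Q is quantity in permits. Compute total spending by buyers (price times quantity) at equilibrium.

Total spending by buyers = 537079.5

The market clears where 2320 - 2P = 403 + 4P. Rearranging, 6P = 1917, hence P* = 319.5.
Substitute back: Q* = 2320 - 2(319.5) = 1681.
Total spending by buyers = P* × Q* = 319.5 × 1681 = 537079.5.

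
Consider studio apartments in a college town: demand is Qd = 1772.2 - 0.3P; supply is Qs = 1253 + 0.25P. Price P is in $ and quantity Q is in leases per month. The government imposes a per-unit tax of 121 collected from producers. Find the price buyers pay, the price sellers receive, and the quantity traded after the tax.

P_b = 999, P_s = 878, Q = 1472.5

With a tax of 121 on producers, they supply based on the net price P_s = P_b - 121, so Qs = 1222.75 + 0.25P_b.
Market clearing requires 1772.2 - 0.3P_b = 1222.75 + 0.25P_b; hence 549.45 = 0.55P_b and P_b = 999.
So P_s = 878 and the quantity traded is Q = 1772.2 - 0.3(999) = 1472.5.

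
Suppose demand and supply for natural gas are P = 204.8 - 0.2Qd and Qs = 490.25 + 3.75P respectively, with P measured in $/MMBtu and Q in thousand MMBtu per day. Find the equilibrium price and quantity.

P* = 61, Q* = 719

Inverting to quantity form: Qd = 1024 - 5P.
Set Qd = Qs: 1024 - 5P = 490.25 + 3.75P, so 533.75 = 8.75P and P* = 61.
Plugging P* into demand: Q* = 1024 - 5(61) = 719.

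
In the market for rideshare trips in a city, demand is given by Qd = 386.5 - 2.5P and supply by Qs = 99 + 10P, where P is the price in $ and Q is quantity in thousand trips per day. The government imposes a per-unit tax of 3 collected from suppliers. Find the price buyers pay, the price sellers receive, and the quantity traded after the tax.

The tax drives a wedge P_b - P_s = 3. Substituting P_s = P_b - 3 into supply: Qs = 69 + 10P_b.
Equate demand and the shifted supply: 386.5 - 2.5P_b = 69 + 10P_b, giving 12.5P_b = 317.5, so P_b = 25.4.
Then P_s = 25.4 - 3 = 22.4 and Q = 386.5 - 2.5(25.4) = 323.

P_b = 25.4, P_s = 22.4, Q = 323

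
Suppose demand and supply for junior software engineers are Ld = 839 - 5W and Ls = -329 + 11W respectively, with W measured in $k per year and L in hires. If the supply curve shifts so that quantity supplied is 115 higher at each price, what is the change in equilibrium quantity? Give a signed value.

ΔL = 35.9375

Equating demand and supply, 839 - 5W = -329 + 11W gives 16W = 1168, so W* = 73.
Then L* = 839 - 5(73) = 474.
After the shift, supply is Ls = -214 + 11W.
The new intersection has 1053 = 16W, i.e. W = 65.8125, L = 509.9375.
ΔL = 509.9375 - 474 = 35.9375.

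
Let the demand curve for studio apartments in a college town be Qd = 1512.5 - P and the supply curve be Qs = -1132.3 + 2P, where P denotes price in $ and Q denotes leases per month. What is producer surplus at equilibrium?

Producer surplus = 99508.7025

Equating demand and supply, 1512.5 - P = -1132.3 + 2P gives 3P = 2644.8, so P* = 881.6.
Substitute back: Q* = 1512.5 - 881.6 = 630.9.
Supply choke price (Qs = 0): P = 566.15. Producer surplus = ½ × (881.6 - 566.15) × 630.9 = 99508.7025.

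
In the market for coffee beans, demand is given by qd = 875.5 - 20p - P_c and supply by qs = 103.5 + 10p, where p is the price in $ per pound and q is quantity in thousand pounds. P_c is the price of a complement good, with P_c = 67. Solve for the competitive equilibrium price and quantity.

With P_c = 67, demand is qd = 808.5 - 20p.
Set qd = qs: 808.5 - 20p = 103.5 + 10p, so 705 = 30p and p* = 23.5.
Substitute back: q* = 808.5 - 20(23.5) = 338.5.

p* = 23.5, q* = 338.5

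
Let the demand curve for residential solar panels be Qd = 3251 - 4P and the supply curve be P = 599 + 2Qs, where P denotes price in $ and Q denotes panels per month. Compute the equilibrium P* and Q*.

P* = 789, Q* = 95

Inverting to quantity form: Qs = -299.5 + 0.5P.
Set Qd = Qs: 3251 - 4P = -299.5 + 0.5P, so 3550.5 = 4.5P and P* = 789.
From the demand curve, Q* = 3251 - 4(789) = 95.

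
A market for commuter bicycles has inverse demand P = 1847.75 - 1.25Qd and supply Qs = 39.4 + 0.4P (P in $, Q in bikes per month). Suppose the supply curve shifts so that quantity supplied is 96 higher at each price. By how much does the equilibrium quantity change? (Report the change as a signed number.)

ΔQ = 64

Inverting to quantity form: Qd = 1478.2 - 0.8P.
The market clears where 1478.2 - 0.8P = 39.4 + 0.4P. Rearranging, 1.2P = 1438.8, hence P* = 1199.
Then Q* = 1478.2 - 0.8(1199) = 519.
After the shift, supply is Qs = 135.4 + 0.4P.
New equilibrium: 1342.8 = 1.2P, so P = 1119 and Q = 583.
ΔQ = 583 - 519 = 64.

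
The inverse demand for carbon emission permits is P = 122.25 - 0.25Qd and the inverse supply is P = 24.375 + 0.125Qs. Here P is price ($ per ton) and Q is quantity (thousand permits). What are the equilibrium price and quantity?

P* = 57, Q* = 261

In direct form, Qd = 489 - 4P and Qs = -195 + 8P.
The market clears where 489 - 4P = -195 + 8P. Rearranging, 12P = 684, hence P* = 57.
Plugging P* into demand: Q* = 489 - 4(57) = 261.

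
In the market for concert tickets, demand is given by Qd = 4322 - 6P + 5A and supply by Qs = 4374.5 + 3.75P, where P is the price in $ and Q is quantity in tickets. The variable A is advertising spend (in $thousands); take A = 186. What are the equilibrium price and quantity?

P* = 90, Q* = 4712

With A = 186, demand is Qd = 5252 - 6P.
Set Qd = Qs: 5252 - 6P = 4374.5 + 3.75P, so 877.5 = 9.75P and P* = 90.
From the demand curve, Q* = 5252 - 6(90) = 4712.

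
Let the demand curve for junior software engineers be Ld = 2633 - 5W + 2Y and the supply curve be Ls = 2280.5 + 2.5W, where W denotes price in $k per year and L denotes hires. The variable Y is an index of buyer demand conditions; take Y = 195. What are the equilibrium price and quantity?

W* = 99, L* = 2528

With Y = 195, demand is Ld = 3023 - 5W.
At equilibrium Ld = Ls, so 3023 - 5W = 2280.5 + 2.5W; collecting terms, 742.5 = 7.5W and W* = 99.
Plugging W* into demand: L* = 3023 - 5(99) = 2528.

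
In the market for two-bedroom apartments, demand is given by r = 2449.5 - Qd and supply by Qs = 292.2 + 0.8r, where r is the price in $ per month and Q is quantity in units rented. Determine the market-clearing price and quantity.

r* = 1198.5, Q* = 1251

Inverting to quantity form: Qd = 2449.5 - r.
The market clears where 2449.5 - r = 292.2 + 0.8r. Rearranging, 1.8r = 2157.3, hence r* = 1198.5.
Then Q* = 2449.5 - 1198.5 = 1251.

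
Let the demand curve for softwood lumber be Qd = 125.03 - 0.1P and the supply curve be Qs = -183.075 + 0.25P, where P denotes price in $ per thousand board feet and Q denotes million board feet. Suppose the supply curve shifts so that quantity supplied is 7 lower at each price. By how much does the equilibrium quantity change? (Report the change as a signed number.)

The market clears where 125.03 - 0.1P = -183.075 + 0.25P. Rearranging, 0.35P = 308.105, hence P* = 880.3.
Plugging P* into demand: Q* = 125.03 - 0.1(880.3) = 37.
After the shift, supply is Qs = -190.075 + 0.25P.
New equilibrium: 315.105 = 0.35P, so P = 900.3 and Q = 35.
ΔQ = 35 - 37 = -2.

ΔQ = -2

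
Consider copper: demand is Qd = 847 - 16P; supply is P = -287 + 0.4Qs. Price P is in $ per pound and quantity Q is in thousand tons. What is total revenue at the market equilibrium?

Rewriting in direct form: Qs = 717.5 + 2.5P.
The market clears where 847 - 16P = 717.5 + 2.5P. Rearranging, 18.5P = 129.5, hence P* = 7.
Substitute back: Q* = 847 - 16(7) = 735.
Total revenue = P* × Q* = 7 × 735 = 5145.

Total revenue = 5145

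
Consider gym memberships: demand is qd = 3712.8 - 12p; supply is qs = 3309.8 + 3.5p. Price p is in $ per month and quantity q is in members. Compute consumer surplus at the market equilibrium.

Consumer surplus = 481893.36

Set qd = qs: 3712.8 - 12p = 3309.8 + 3.5p, so 403 = 15.5p and p* = 26.
Then q* = 3712.8 - 12(26) = 3400.8.
Demand choke price (qd = 0): p = 3712.8/12 = 309.4. Consumer surplus = ½ × (309.4 - 26) × 3400.8 = 481893.36.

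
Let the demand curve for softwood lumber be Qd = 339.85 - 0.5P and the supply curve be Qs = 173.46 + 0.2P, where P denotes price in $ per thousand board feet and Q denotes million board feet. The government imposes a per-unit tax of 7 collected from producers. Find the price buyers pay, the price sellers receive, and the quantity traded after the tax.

The tax drives a wedge P_b - P_s = 7. Substituting P_s = P_b - 7 into supply: Qs = 172.06 + 0.2P_b.
Market clearing requires 339.85 - 0.5P_b = 172.06 + 0.2P_b; hence 167.79 = 0.7P_b and P_b = 239.7.
Then P_s = 239.7 - 7 = 232.7 and Q = 339.85 - 0.5(239.7) = 220.

P_b = 239.7, P_s = 232.7, Q = 220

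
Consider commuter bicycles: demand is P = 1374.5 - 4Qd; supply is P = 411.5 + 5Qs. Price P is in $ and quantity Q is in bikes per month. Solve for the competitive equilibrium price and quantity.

In direct form, Qd = 343.625 - 0.25P and Qs = -82.3 + 0.2P.
Set Qd = Qs: 343.625 - 0.25P = -82.3 + 0.2P, so 425.925 = 0.45P and P* = 946.5.
Substitute back: Q* = 343.625 - 0.25(946.5) = 107.

P* = 946.5, Q* = 107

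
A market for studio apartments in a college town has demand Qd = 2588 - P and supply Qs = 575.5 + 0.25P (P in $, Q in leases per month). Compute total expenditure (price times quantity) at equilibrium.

The market clears where 2588 - P = 575.5 + 0.25P. Rearranging, 1.25P = 2012.5, hence P* = 1610.
Then Q* = 2588 - 1610 = 978.
Total expenditure = P* × Q* = 1610 × 978 = 1574580.

Total expenditure = 1574580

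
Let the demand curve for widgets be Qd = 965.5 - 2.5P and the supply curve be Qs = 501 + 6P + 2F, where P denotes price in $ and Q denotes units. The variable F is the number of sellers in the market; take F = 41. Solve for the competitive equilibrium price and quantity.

P* = 45, Q* = 853

With F = 41, supply is Qs = 583 + 6P.
Equating demand and supply, 965.5 - 2.5P = 583 + 6P gives 8.5P = 382.5, so P* = 45.
From the demand curve, Q* = 965.5 - 2.5(45) = 853.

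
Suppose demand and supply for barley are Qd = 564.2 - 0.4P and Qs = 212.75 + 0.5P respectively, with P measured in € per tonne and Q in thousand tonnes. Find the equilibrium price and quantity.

Equating demand and supply, 564.2 - 0.4P = 212.75 + 0.5P gives 0.9P = 351.45, so P* = 390.5.
Then Q* = 564.2 - 0.4(390.5) = 408.

P* = 390.5, Q* = 408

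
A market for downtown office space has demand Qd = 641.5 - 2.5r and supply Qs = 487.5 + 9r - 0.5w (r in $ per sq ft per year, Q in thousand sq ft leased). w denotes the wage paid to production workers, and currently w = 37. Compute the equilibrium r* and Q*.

r* = 15, Q* = 604

With w = 37, supply is Qs = 469 + 9r.
Set Qd = Qs: 641.5 - 2.5r = 469 + 9r, so 172.5 = 11.5r and r* = 15.
Then Q* = 641.5 - 2.5(15) = 604.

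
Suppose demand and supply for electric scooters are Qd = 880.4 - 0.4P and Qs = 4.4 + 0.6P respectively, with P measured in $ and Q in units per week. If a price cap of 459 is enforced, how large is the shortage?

With P fixed at 459, quantity demanded is 696.8 and quantity supplied is 279.8.
Shortage = Qd - Qs = 696.8 - 279.8 = 417.

Shortage = 417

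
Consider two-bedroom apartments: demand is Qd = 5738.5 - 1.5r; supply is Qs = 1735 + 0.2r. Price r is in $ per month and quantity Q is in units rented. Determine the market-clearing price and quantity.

r* = 2355, Q* = 2206

Set Qd = Qs: 5738.5 - 1.5r = 1735 + 0.2r, so 4003.5 = 1.7r and r* = 2355.
Plugging r* into demand: Q* = 5738.5 - 1.5(2355) = 2206.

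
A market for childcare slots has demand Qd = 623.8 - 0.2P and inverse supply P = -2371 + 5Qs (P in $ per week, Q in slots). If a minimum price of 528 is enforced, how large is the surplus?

Surplus = 61.6

Rewriting in direct form: Qs = 474.2 + 0.2P.
At P = 528: Qd = 518.2 and Qs = 579.8.
Surplus = Qs - Qd = 579.8 - 518.2 = 61.6.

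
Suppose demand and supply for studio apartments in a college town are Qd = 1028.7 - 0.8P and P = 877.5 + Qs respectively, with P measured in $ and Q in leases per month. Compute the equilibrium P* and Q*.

Rewriting in direct form: Qs = -877.5 + P.
At equilibrium Qd = Qs, so 1028.7 - 0.8P = -877.5 + P; collecting terms, 1906.2 = 1.8P and P* = 1059.
Plugging P* into demand: Q* = 1028.7 - 0.8(1059) = 181.5.

P* = 1059, Q* = 181.5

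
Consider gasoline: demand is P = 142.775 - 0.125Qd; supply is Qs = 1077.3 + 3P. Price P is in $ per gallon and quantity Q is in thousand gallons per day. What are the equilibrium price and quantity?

P* = 5.9, Q* = 1095

Rewriting in direct form: Qd = 1142.2 - 8P.
Set Qd = Qs: 1142.2 - 8P = 1077.3 + 3P, so 64.9 = 11P and P* = 5.9.
Then Q* = 1142.2 - 8(5.9) = 1095.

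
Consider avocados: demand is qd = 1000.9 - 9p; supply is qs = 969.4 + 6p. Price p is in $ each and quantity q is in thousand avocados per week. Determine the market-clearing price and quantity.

p* = 2.1, q* = 982

Equating demand and supply, 1000.9 - 9p = 969.4 + 6p gives 15p = 31.5, so p* = 2.1.
Then q* = 1000.9 - 9(2.1) = 982.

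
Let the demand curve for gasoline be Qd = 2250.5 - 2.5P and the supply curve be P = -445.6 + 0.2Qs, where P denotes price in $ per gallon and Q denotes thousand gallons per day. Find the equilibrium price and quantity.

P* = 3, Q* = 2243

Solving each curve for Q: Qs = 2228 + 5P.
At equilibrium Qd = Qs, so 2250.5 - 2.5P = 2228 + 5P; collecting terms, 22.5 = 7.5P and P* = 3.
From the demand curve, Q* = 2250.5 - 2.5(3) = 2243.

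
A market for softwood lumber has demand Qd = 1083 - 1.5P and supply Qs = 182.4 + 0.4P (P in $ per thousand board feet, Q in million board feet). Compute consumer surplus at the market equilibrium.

The market clears where 1083 - 1.5P = 182.4 + 0.4P. Rearranging, 1.9P = 900.6, hence P* = 474.
Then Q* = 1083 - 1.5(474) = 372.
Demand choke price (Qd = 0): P = 1083/1.5 = 722. Consumer surplus = ½ × (722 - 474) × 372 = 46128.

Consumer surplus = 46128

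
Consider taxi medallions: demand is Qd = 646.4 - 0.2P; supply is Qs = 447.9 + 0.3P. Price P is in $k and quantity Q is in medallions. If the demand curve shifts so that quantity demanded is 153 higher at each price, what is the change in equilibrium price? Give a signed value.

Equating demand and supply, 646.4 - 0.2P = 447.9 + 0.3P gives 0.5P = 198.5, so P* = 397.
Substitute back: Q* = 646.4 - 0.2(397) = 567.
After the shift, demand is Qd = 799.4 - 0.2P.
Re-solving, 0.5P = 351.5 gives P = 703 and Q = 658.8.
ΔP = 703 - 397 = 306.

ΔP = 306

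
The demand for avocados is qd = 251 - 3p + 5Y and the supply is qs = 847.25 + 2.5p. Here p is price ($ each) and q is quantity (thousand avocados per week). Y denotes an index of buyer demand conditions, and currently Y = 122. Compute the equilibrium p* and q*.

With Y = 122, demand is qd = 861 - 3p.
Set qd = qs: 861 - 3p = 847.25 + 2.5p, so 13.75 = 5.5p and p* = 2.5.
Plugging p* into demand: q* = 861 - 3(2.5) = 853.5.

p* = 2.5, q* = 853.5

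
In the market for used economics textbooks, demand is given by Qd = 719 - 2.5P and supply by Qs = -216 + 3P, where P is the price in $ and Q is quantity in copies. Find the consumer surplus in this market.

Consumer surplus = 17287.2

The market clears where 719 - 2.5P = -216 + 3P. Rearranging, 5.5P = 935, hence P* = 170.
Substitute back: Q* = 719 - 2.5(170) = 294.
Demand choke price (Qd = 0): P = 719/2.5 = 287.6. Consumer surplus = ½ × (287.6 - 170) × 294 = 17287.2.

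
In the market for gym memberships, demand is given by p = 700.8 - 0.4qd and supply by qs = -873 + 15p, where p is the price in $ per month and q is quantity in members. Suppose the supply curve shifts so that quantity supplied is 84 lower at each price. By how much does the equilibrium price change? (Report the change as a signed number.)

Solving each curve for q: qd = 1752 - 2.5p.
Equating demand and supply, 1752 - 2.5p = -873 + 15p gives 17.5p = 2625, so p* = 150.
Substitute back: q* = 1752 - 2.5(150) = 1377.
After the shift, supply is qs = -957 + 15p.
New equilibrium: 2709 = 17.5p, so p = 154.8 and q = 1365.
Δp = 154.8 - 150 = 4.8.

Δp = 4.8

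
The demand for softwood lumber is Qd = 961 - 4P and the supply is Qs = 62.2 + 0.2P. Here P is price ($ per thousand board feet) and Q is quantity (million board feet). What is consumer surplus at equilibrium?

Equating demand and supply, 961 - 4P = 62.2 + 0.2P gives 4.2P = 898.8, so P* = 214.
Then Q* = 961 - 4(214) = 105.
Demand choke price (Qd = 0): P = 961/4 = 240.25. Consumer surplus = ½ × (240.25 - 214) × 105 = 1378.125.

Consumer surplus = 1378.125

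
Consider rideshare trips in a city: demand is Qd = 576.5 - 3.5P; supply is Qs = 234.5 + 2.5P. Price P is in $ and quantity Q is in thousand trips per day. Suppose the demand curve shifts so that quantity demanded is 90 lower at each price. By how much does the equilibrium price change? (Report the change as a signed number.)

ΔP = -15

The market clears where 576.5 - 3.5P = 234.5 + 2.5P. Rearranging, 6P = 342, hence P* = 57.
Plugging P* into demand: Q* = 576.5 - 3.5(57) = 377.
After the shift, demand is Qd = 486.5 - 3.5P.
The new intersection has 252 = 6P, i.e. P = 42, Q = 339.5.
ΔP = 42 - 57 = -15.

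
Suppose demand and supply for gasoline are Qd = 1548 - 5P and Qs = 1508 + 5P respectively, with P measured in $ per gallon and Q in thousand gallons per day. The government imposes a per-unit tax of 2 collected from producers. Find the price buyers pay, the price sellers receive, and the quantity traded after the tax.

P_b = 5, P_s = 3, Q = 1523

Producers keep P_s = P_b - 2 per unit, so supply in terms of the buyer price is Qs = 1498 + 5P_b.
Equate demand and the shifted supply: 1548 - 5P_b = 1498 + 5P_b, giving 10P_b = 50, so P_b = 5.
So P_s = 3 and the quantity traded is Q = 1548 - 5(5) = 1523.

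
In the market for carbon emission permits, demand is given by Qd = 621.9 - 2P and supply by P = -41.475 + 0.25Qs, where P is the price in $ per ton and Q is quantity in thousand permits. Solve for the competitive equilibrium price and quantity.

P* = 76, Q* = 469.9

Inverting to quantity form: Qs = 165.9 + 4P.
The market clears where 621.9 - 2P = 165.9 + 4P. Rearranging, 6P = 456, hence P* = 76.
Then Q* = 621.9 - 2(76) = 469.9.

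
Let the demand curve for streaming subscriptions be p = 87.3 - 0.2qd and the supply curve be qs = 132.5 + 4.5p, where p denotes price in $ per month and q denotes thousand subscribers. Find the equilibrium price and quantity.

p* = 32, q* = 276.5

Solving each curve for q: qd = 436.5 - 5p.
At equilibrium qd = qs, so 436.5 - 5p = 132.5 + 4.5p; collecting terms, 304 = 9.5p and p* = 32.
Substitute back: q* = 436.5 - 5(32) = 276.5.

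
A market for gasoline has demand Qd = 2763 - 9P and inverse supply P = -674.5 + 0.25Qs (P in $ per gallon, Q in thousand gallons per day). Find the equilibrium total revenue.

Solving each curve for Q: Qs = 2698 + 4P.
At equilibrium Qd = Qs, so 2763 - 9P = 2698 + 4P; collecting terms, 65 = 13P and P* = 5.
Substitute back: Q* = 2763 - 9(5) = 2718.
Total revenue = P* × Q* = 5 × 2718 = 13590.

Total revenue = 13590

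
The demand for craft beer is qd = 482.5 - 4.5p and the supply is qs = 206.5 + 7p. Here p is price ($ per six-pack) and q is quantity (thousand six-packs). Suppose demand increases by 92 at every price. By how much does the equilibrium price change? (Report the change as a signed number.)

Set qd = qs: 482.5 - 4.5p = 206.5 + 7p, so 276 = 11.5p and p* = 24.
From the demand curve, q* = 482.5 - 4.5(24) = 374.5.
After the shift, demand is qd = 574.5 - 4.5p.
New equilibrium: 368 = 11.5p, so p = 32 and q = 430.5.
Δp = 32 - 24 = 8.

Δp = 8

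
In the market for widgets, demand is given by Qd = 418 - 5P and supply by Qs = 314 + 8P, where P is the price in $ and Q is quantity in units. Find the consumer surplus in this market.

At equilibrium Qd = Qs, so 418 - 5P = 314 + 8P; collecting terms, 104 = 13P and P* = 8.
Plugging P* into demand: Q* = 418 - 5(8) = 378.
Demand choke price (Qd = 0): P = 418/5 = 83.6. Consumer surplus = ½ × (83.6 - 8) × 378 = 14288.4.

Consumer surplus = 14288.4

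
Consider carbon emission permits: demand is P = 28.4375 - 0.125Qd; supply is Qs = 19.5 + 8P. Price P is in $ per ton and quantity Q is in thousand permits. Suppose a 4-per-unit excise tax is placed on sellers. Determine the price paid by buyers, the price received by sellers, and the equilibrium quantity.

Rewriting in direct form: Qd = 227.5 - 8P.
With a tax of 4 on sellers, they supply based on the net price P_s = P_b - 4, so Qs = -12.5 + 8P_b.
Equate demand and the shifted supply: 227.5 - 8P_b = -12.5 + 8P_b, giving 16P_b = 240, so P_b = 15.
Then P_s = 15 - 4 = 11 and Q = 227.5 - 8(15) = 107.5.

P_b = 15, P_s = 11, Q = 107.5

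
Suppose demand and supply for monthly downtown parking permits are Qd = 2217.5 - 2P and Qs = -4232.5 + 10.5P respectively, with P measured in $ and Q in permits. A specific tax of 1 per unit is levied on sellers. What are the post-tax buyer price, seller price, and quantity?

The tax drives a wedge P_b - P_s = 1. Substituting P_s = P_b - 1 into supply: Qs = -4243 + 10.5P_b.
Equate demand and the shifted supply: 2217.5 - 2P_b = -4243 + 10.5P_b, giving 12.5P_b = 6460.5, so P_b = 516.84.
Then P_s = 516.84 - 1 = 515.84 and Q = 2217.5 - 2(516.84) = 1183.82.

P_b = 516.84, P_s = 515.84, Q = 1183.82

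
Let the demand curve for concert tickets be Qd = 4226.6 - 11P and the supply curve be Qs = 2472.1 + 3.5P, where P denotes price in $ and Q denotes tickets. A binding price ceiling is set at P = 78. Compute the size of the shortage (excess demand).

Evaluating both curves at the ceiling price 78 gives Qd = 3368.6, Qs = 2745.1.
Shortage = Qd - Qs = 3368.6 - 2745.1 = 623.5.

Shortage = 623.5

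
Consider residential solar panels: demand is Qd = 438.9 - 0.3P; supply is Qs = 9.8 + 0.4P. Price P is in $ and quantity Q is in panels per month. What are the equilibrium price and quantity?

The market clears where 438.9 - 0.3P = 9.8 + 0.4P. Rearranging, 0.7P = 429.1, hence P* = 613.
From the demand curve, Q* = 438.9 - 0.3(613) = 255.

P* = 613, Q* = 255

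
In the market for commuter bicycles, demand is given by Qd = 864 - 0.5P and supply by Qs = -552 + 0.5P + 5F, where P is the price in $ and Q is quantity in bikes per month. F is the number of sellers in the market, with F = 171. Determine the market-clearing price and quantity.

P* = 561, Q* = 583.5

With F = 171, supply is Qs = 303 + 0.5P.
The market clears where 864 - 0.5P = 303 + 0.5P. Rearranging, P = 561, hence P* = 561.
From the demand curve, Q* = 864 - 0.5(561) = 583.5.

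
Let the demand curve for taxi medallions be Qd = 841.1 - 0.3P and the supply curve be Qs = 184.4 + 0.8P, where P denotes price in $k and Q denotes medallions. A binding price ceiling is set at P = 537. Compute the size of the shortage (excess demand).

With P fixed at 537, quantity demanded is 680 and quantity supplied is 614.
Shortage = Qd - Qs = 680 - 614 = 66.

Shortage = 66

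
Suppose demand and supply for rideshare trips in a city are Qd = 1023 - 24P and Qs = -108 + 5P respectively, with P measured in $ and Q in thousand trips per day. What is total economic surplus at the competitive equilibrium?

At equilibrium Qd = Qs, so 1023 - 24P = -108 + 5P; collecting terms, 1131 = 29P and P* = 39.
Substitute back: Q* = 1023 - 24(39) = 87.
Demand choke price = 42.625; supply choke price = 21.6. CS = ½(42.625 - 39)(87) = 157.6875; PS = ½(39 - 21.6)(87) = 756.9. Total surplus = 914.5875.

Total surplus = 914.5875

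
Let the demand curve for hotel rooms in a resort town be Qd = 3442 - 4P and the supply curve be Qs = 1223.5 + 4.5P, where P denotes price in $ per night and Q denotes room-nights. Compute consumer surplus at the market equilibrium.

Consumer surplus = 718800.5

Equating demand and supply, 3442 - 4P = 1223.5 + 4.5P gives 8.5P = 2218.5, so P* = 261.
Then Q* = 3442 - 4(261) = 2398.
Demand choke price (Qd = 0): P = 3442/4 = 860.5. Consumer surplus = ½ × (860.5 - 261) × 2398 = 718800.5.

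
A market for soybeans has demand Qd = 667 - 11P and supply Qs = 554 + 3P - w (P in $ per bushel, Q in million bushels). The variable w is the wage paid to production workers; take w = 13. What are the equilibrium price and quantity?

With w = 13, supply is Qs = 541 + 3P.
The market clears where 667 - 11P = 541 + 3P. Rearranging, 14P = 126, hence P* = 9.
Substitute back: Q* = 667 - 11(9) = 568.

P* = 9, Q* = 568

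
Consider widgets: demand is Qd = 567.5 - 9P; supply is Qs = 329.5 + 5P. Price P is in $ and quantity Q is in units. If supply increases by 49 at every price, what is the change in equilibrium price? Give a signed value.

At equilibrium Qd = Qs, so 567.5 - 9P = 329.5 + 5P; collecting terms, 238 = 14P and P* = 17.
Plugging P* into demand: Q* = 567.5 - 9(17) = 414.5.
After the shift, supply is Qs = 378.5 + 5P.
Re-solving, 14P = 189 gives P = 13.5 and Q = 446.
ΔP = 13.5 - 17 = -3.5.

ΔP = -3.5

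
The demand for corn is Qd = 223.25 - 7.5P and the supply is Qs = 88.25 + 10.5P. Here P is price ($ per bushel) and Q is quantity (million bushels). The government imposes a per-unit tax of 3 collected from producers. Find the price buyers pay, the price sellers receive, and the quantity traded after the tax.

P_b = 9.25, P_s = 6.25, Q = 153.875

The tax drives a wedge P_b - P_s = 3. Substituting P_s = P_b - 3 into supply: Qs = 56.75 + 10.5P_b.
Market clearing requires 223.25 - 7.5P_b = 56.75 + 10.5P_b; hence 166.5 = 18P_b and P_b = 9.25.
So P_s = 6.25 and the quantity traded is Q = 223.25 - 7.5(9.25) = 153.875.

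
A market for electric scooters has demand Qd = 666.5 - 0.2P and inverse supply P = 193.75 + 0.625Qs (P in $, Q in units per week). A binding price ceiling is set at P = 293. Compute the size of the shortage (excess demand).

Shortage = 449.1

In direct form, Qs = -310 + 1.6P.
With P fixed at 293, quantity demanded is 607.9 and quantity supplied is 158.8.
Shortage = Qd - Qs = 607.9 - 158.8 = 449.1.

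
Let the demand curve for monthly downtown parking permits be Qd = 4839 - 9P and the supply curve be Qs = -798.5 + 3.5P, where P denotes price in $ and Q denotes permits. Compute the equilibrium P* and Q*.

P* = 451, Q* = 780

At equilibrium Qd = Qs, so 4839 - 9P = -798.5 + 3.5P; collecting terms, 5637.5 = 12.5P and P* = 451.
Then Q* = 4839 - 9(451) = 780.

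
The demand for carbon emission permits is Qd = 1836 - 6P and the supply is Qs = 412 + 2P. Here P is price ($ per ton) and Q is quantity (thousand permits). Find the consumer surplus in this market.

Consumer surplus = 49152

Equating demand and supply, 1836 - 6P = 412 + 2P gives 8P = 1424, so P* = 178.
Then Q* = 1836 - 6(178) = 768.
Demand choke price (Qd = 0): P = 1836/6 = 306. Consumer surplus = ½ × (306 - 178) × 768 = 49152.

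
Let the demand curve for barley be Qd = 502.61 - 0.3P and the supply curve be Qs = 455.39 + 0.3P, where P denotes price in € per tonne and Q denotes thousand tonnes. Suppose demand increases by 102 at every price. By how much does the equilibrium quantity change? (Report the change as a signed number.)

The market clears where 502.61 - 0.3P = 455.39 + 0.3P. Rearranging, 0.6P = 47.22, hence P* = 78.7.
Substitute back: Q* = 502.61 - 0.3(78.7) = 479.
After the shift, demand is Qd = 604.61 - 0.3P.
The new intersection has 149.22 = 0.6P, i.e. P = 248.7, Q = 530.
ΔQ = 530 - 479 = 51.

ΔQ = 51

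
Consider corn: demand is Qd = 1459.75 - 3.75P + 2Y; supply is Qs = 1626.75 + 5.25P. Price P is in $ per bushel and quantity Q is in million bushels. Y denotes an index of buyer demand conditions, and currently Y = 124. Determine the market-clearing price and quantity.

With Y = 124, demand is Qd = 1707.75 - 3.75P.
Set Qd = Qs: 1707.75 - 3.75P = 1626.75 + 5.25P, so 81 = 9P and P* = 9.
Plugging P* into demand: Q* = 1707.75 - 3.75(9) = 1674.

P* = 9, Q* = 1674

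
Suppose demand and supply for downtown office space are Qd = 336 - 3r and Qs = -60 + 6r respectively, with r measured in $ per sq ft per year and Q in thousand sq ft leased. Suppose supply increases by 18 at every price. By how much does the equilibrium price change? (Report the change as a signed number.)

At equilibrium Qd = Qs, so 336 - 3r = -60 + 6r; collecting terms, 396 = 9r and r* = 44.
From the demand curve, Q* = 336 - 3(44) = 204.
After the shift, supply is Qs = -42 + 6r.
Re-solving, 9r = 378 gives r = 42 and Q = 210.
Δr = 42 - 44 = -2.

Δr = -2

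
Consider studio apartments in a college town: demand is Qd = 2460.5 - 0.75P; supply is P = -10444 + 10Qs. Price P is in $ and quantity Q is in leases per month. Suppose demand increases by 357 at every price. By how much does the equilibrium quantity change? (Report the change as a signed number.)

Rewriting in direct form: Qs = 1044.4 + 0.1P.
At equilibrium Qd = Qs, so 2460.5 - 0.75P = 1044.4 + 0.1P; collecting terms, 1416.1 = 0.85P and P* = 1666.
Substitute back: Q* = 2460.5 - 0.75(1666) = 1211.
After the shift, demand is Qd = 2817.5 - 0.75P.
Re-solving, 0.85P = 1773.1 gives P = 2086 and Q = 1253.
ΔQ = 1253 - 1211 = 42.

ΔQ = 42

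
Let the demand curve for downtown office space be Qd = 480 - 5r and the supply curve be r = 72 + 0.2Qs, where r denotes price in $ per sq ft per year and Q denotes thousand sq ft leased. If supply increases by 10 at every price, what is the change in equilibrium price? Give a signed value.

Δr = -1

In direct form, Qs = -360 + 5r.
The market clears where 480 - 5r = -360 + 5r. Rearranging, 10r = 840, hence r* = 84.
Substitute back: Q* = 480 - 5(84) = 60.
After the shift, supply is Qs = -350 + 5r.
The new intersection has 830 = 10r, i.e. r = 83, Q = 65.
Δr = 83 - 84 = -1.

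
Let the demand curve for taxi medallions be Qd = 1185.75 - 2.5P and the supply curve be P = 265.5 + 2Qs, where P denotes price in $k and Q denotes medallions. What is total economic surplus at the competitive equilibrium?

Total surplus = 9082.8

In direct form, Qs = -132.75 + 0.5P.
At equilibrium Qd = Qs, so 1185.75 - 2.5P = -132.75 + 0.5P; collecting terms, 1318.5 = 3P and P* = 439.5.
Substitute back: Q* = 1185.75 - 2.5(439.5) = 87.
Demand choke price = 474.3; supply choke price = 265.5. CS = ½(474.3 - 439.5)(87) = 1513.8; PS = ½(439.5 - 265.5)(87) = 7569. Total surplus = 9082.8.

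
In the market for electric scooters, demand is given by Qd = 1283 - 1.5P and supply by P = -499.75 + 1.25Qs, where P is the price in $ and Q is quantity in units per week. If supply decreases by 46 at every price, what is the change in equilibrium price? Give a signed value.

ΔP = 20

Inverting to quantity form: Qs = 399.8 + 0.8P.
Equating demand and supply, 1283 - 1.5P = 399.8 + 0.8P gives 2.3P = 883.2, so P* = 384.
From the demand curve, Q* = 1283 - 1.5(384) = 707.
After the shift, supply is Qs = 353.8 + 0.8P.
New equilibrium: 929.2 = 2.3P, so P = 404 and Q = 677.
ΔP = 404 - 384 = 20.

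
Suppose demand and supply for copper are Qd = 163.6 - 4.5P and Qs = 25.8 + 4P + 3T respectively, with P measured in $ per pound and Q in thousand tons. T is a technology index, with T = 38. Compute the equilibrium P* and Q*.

P* = 2.8, Q* = 151

With T = 38, supply is Qs = 139.8 + 4P.
Equating demand and supply, 163.6 - 4.5P = 139.8 + 4P gives 8.5P = 23.8, so P* = 2.8.
From the demand curve, Q* = 163.6 - 4.5(2.8) = 151.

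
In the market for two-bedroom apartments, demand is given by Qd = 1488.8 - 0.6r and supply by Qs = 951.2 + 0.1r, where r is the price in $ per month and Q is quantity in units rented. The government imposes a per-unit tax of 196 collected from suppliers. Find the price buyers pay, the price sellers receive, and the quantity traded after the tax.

With a tax of 196 on suppliers, they supply based on the net price r_s = r_b - 196, so Qs = 931.6 + 0.1r_b.
Market clearing requires 1488.8 - 0.6r_b = 931.6 + 0.1r_b; hence 557.2 = 0.7r_b and r_b = 796.
Then r_s = 796 - 196 = 600 and Q = 1488.8 - 0.6(796) = 1011.2.

r_b = 796, r_s = 600, Q = 1011.2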